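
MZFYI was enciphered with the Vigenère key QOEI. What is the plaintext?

WLBQS

Repeat the key across the ciphertext: QOEIQ
M(12)−Q(16): -4≡22 → W
Z(25)−O(14): 11 → L
F(5)−E(4): 1 → B
Y(24)−I(8): 16 → Q
I(8)−Q(16): -8≡18 → S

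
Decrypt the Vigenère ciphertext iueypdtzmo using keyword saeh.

Repeat the key across the ciphertext: saehsaehsa
i(8)−s(18): -10≡16 → q
u(20)−a(0): 20 → u
e(4)−e(4): 0 → a
y(24)−h(7): 17 → r
p(15)−s(18): -3≡23 → x
d(3)−a(0): 3 → d
t(19)−e(4): 15 → p
z(25)−h(7): 18 → s
m(12)−s(18): -6≡20 → u
o(14)−a(0): 14 → o

quarxdpsuo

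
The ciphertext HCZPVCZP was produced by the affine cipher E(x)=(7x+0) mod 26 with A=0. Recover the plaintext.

The inverse of 7 mod 26 is 15, since 7·15=105≡1. Apply D(y)=15·(y−0) mod 26:
H(7): 15·(7−0)=105≡1 → B
C(2): 15·(2−0)=30≡4 → E
Z(25): 15·(25−0)=375≡11 → L
P(15): 15·(15−0)=225≡17 → R
V(21): 15·(21−0)=315≡3 → D
C(2): 15·(2−0)=30≡4 → E
Z(25): 15·(25−0)=375≡11 → L
P(15): 15·(15−0)=225≡17 → R

BELRDELR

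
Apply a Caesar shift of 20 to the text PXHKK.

JRBEE

P(15): 15+20=35≡9 → J
X(23): 23+20=43≡17 → R
H(7): 7+20=27≡1 → B
K(10): 10+20=30≡4 → E
K(10): 10+20=30≡4 → E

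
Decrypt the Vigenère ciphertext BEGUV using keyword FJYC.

WVISQ

Repeat the key across the ciphertext: FJYCF
B(1)−F(5): -4≡22 → W
E(4)−J(9): -5≡21 → V
G(6)−Y(24): -18≡8 → I
U(20)−C(2): 18 → S
V(21)−F(5): 16 → Q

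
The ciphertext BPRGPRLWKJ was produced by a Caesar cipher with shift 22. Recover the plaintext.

B(1): 1−22=-21≡5 → F
P(15): 15−22=-7≡19 → T
R(17): 17−22=-5≡21 → V
G(6): 6−22=-16≡10 → K
P(15): 15−22=-7≡19 → T
R(17): 17−22=-5≡21 → V
L(11): 11−22=-11≡15 → P
W(22): 22−22=0 → A
K(10): 10−22=-12≡14 → O
J(9): 9−22=-13≡13 → N

FTVKTVPAON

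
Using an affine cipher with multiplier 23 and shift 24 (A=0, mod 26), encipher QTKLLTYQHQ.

Q(16): 23·16+24=392≡2 → C
T(19): 23·19+24=461≡19 → T
K(10): 23·10+24=254≡20 → U
L(11): 23·11+24=277≡17 → R
L(11): 23·11+24=277≡17 → R
T(19): 23·19+24=461≡19 → T
Y(24): 23·24+24=576≡4 → E
Q(16): 23·16+24=392≡2 → C
H(7): 23·7+24=185≡3 → D
Q(16): 23·16+24=392≡2 → C

CTURRTECDC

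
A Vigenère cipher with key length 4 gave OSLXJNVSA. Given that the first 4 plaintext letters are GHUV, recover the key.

Subtract each crib letter from the matching ciphertext letter (mod 26):
O(14)−G(6)=8 → I
S(18)−H(7)=11 → L
L(11)−U(20)=-9≡17 → R
X(23)−V(21)=2 → C

ILRC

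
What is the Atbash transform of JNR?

QMI

J(9) → Q(16)
N(13) → M(12)
R(17) → I(8)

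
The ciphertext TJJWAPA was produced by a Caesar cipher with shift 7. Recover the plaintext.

MCCPTIT

T(19): 19−7=12 → M
J(9): 9−7=2 → C
J(9): 9−7=2 → C
W(22): 22−7=15 → P
A(0): 0−7=-7≡19 → T
P(15): 15−7=8 → I
A(0): 0−7=-7≡19 → T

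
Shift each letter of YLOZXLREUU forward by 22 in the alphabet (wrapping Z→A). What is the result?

Y(24): 24+22=46≡20 → U
L(11): 11+22=33≡7 → H
O(14): 14+22=36≡10 → K
Z(25): 25+22=47≡21 → V
X(23): 23+22=45≡19 → T
L(11): 11+22=33≡7 → H
R(17): 17+22=39≡13 → N
E(4): 4+22=26≡0 → A
U(20): 20+22=42≡16 → Q
U(20): 20+22=42≡16 → Q

UHKVTHNAQQ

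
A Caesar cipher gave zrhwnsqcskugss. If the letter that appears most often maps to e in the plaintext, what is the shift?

14

The most frequent ciphertext letter is s (appears 4 times).
s is position 18; e is position 4.
Shift = 14.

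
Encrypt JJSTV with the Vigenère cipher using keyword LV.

UEDOG

Repeat the key across the message: LVLVL
J(9)+L(11): 20 → U
J(9)+V(21): 30≡4 → E
S(18)+L(11): 29≡3 → D
T(19)+V(21): 40≡14 → O
V(21)+L(11): 32≡6 → G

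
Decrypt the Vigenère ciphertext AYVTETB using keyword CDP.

Repeat the key across the ciphertext: CDPCDPC
A(0)−C(2): -2≡24 → Y
Y(24)−D(3): 21 → V
V(21)−P(15): 6 → G
T(19)−C(2): 17 → R
E(4)−D(3): 1 → B
T(19)−P(15): 4 → E
B(1)−C(2): -1≡25 → Z

YVGRBEZ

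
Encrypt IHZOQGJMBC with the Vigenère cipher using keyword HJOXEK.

Repeat the key across the message: HJOXEKHJOX
I(8)+H(7): 15 → P
H(7)+J(9): 16 → Q
Z(25)+O(14): 39≡13 → N
O(14)+X(23): 37≡11 → L
Q(16)+E(4): 20 → U
G(6)+K(10): 16 → Q
J(9)+H(7): 16 → Q
M(12)+J(9): 21 → V
B(1)+O(14): 15 → P
C(2)+X(23): 25 → Z

PQNLUQQVPZ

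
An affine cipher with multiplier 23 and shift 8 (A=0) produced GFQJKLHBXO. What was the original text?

SBGRIZJLVY

The inverse of 23 mod 26 is 17, since 23·17=391≡1. Apply D(y)=17·(y−8) mod 26:
G(6): 17·(6−8)=-34≡18 → S
F(5): 17·(5−8)=-51≡1 → B
Q(16): 17·(16−8)=136≡6 → G
J(9): 17·(9−8)=17 → R
K(10): 17·(10−8)=34≡8 → I
L(11): 17·(11−8)=51≡25 → Z
H(7): 17·(7−8)=-17≡9 → J
B(1): 17·(1−8)=-119≡11 → L
X(23): 17·(23−8)=255≡21 → V
O(14): 17·(14−8)=102≡24 → Y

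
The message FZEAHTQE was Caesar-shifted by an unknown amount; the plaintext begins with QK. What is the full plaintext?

From the crib: F(5)−Q(16)=-11≡15, so the shift is 15.
Subtract 15 from each ciphertext letter:
F(5): 5−15=-10≡16 → Q
Z(25): 25−15=10 → K
E(4): 4−15=-11≡15 → P
A(0): 0−15=-15≡11 → L
H(7): 7−15=-8≡18 → S
T(19): 19−15=4 → E
Q(16): 16−15=1 → B
E(4): 4−15=-11≡15 → P

QKPLSEBP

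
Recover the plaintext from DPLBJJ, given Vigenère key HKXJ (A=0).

Repeat the key across the ciphertext: HKXJHK
D(3)−H(7): -4≡22 → W
P(15)−K(10): 5 → F
L(11)−X(23): -12≡14 → O
B(1)−J(9): -8≡18 → S
J(9)−H(7): 2 → C
J(9)−K(10): -1≡25 → Z

WFOSCZ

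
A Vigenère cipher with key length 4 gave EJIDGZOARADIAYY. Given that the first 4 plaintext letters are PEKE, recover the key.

Subtract each crib letter from the matching ciphertext letter (mod 26):
E(4)−P(15)=-11≡15 → P
J(9)−E(4)=5 → F
I(8)−K(10)=-2≡24 → Y
D(3)−E(4)=-1≡25 → Z

PFYZ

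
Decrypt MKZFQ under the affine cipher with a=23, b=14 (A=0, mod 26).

SKFDI

The inverse of 23 mod 26 is 17, since 23·17=391≡1. Apply D(y)=17·(y−14) mod 26:
M(12): 17·(12−14)=-34≡18 → S
K(10): 17·(10−14)=-68≡10 → K
Z(25): 17·(25−14)=187≡5 → F
F(5): 17·(5−14)=-153≡3 → D
Q(16): 17·(16−14)=34≡8 → I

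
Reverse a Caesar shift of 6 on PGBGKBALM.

JAVAEVUFG

P(15): 15−6=9 → J
G(6): 6−6=0 → A
B(1): 1−6=-5≡21 → V
G(6): 6−6=0 → A
K(10): 10−6=4 → E
B(1): 1−6=-5≡21 → V
A(0): 0−6=-6≡20 → U
L(11): 11−6=5 → F
M(12): 12−6=6 → G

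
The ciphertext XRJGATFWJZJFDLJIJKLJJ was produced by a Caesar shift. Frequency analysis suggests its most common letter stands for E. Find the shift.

The most frequent ciphertext letter is J (appears 7 times).
J is position 9; E is position 4.
Shift = 5.

5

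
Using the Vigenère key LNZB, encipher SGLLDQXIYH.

Repeat the key across the message: LNZBLNZBLN
S(18)+L(11): 29≡3 → D
G(6)+N(13): 19 → T
L(11)+Z(25): 36≡10 → K
L(11)+B(1): 12 → M
D(3)+L(11): 14 → O
Q(16)+N(13): 29≡3 → D
X(23)+Z(25): 48≡22 → W
I(8)+B(1): 9 → J
Y(24)+L(11): 35≡9 → J
H(7)+N(13): 20 → U

DTKMODWJJU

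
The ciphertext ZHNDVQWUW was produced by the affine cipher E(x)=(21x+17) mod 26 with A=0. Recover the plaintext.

OCGIUVZPZ

The inverse of 21 mod 26 is 5, since 21·5=105≡1. Apply D(y)=5·(y−17) mod 26:
Z(25): 5·(25−17)=40≡14 → O
H(7): 5·(7−17)=-50≡2 → C
N(13): 5·(13−17)=-20≡6 → G
D(3): 5·(3−17)=-70≡8 → I
V(21): 5·(21−17)=20 → U
Q(16): 5·(16−17)=-5≡21 → V
W(22): 5·(22−17)=25 → Z
U(20): 5·(20−17)=15 → P
W(22): 5·(22−17)=25 → Z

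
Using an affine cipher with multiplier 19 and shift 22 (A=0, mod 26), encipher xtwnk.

x(23): 19·23+22=459≡17 → r
t(19): 19·19+22=383≡19 → t
w(22): 19·22+22=440≡24 → y
n(13): 19·13+22=269≡9 → j
k(10): 19·10+22=212≡4 → e

rtyje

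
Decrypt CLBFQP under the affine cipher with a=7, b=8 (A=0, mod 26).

OTZHQB

The inverse of 7 mod 26 is 15, since 7·15=105≡1. Apply D(y)=15·(y−8) mod 26:
C(2): 15·(2−8)=-90≡14 → O
L(11): 15·(11−8)=45≡19 → T
B(1): 15·(1−8)=-105≡25 → Z
F(5): 15·(5−8)=-45≡7 → H
Q(16): 15·(16−8)=120≡16 → Q
P(15): 15·(15−8)=105≡1 → B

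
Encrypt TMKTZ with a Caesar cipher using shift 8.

T(19): 19+8=27≡1 → B
M(12): 12+8=20 → U
K(10): 10+8=18 → S
T(19): 19+8=27≡1 → B
Z(25): 25+8=33≡7 → H

BUSBH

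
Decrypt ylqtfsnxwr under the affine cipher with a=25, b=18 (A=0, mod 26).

The inverse of 25 mod 26 is 25, since 25·25=625≡1. Apply D(y)=25·(y−18) mod 26:
y(24): 25·(24−18)=150≡20 → u
l(11): 25·(11−18)=-175≡7 → h
q(16): 25·(16−18)=-50≡2 → c
t(19): 25·(19−18)=25 → z
f(5): 25·(5−18)=-325≡13 → n
s(18): 25·(18−18)=0 → a
n(13): 25·(13−18)=-125≡5 → f
x(23): 25·(23−18)=125≡21 → v
w(22): 25·(22−18)=100≡22 → w
r(17): 25·(17−18)=-25≡1 → b

uhcznafvwb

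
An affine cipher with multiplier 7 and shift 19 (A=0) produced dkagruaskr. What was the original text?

The inverse of 7 mod 26 is 15, since 7·15=105≡1. Apply D(y)=15·(y−19) mod 26:
d(3): 15·(3−19)=-240≡20 → u
k(10): 15·(10−19)=-135≡21 → v
a(0): 15·(0−19)=-285≡1 → b
g(6): 15·(6−19)=-195≡13 → n
r(17): 15·(17−19)=-30≡22 → w
u(20): 15·(20−19)=15 → p
a(0): 15·(0−19)=-285≡1 → b
s(18): 15·(18−19)=-15≡11 → l
k(10): 15·(10−19)=-135≡21 → v
r(17): 15·(17−19)=-30≡22 → w

uvbnwpblvw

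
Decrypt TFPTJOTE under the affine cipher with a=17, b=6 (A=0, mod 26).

The inverse of 17 mod 26 is 23, since 17·23=391≡1. Apply D(y)=23·(y−6) mod 26:
T(19): 23·(19−6)=299≡13 → N
F(5): 23·(5−6)=-23≡3 → D
P(15): 23·(15−6)=207≡25 → Z
T(19): 23·(19−6)=299≡13 → N
J(9): 23·(9−6)=69≡17 → R
O(14): 23·(14−6)=184≡2 → C
T(19): 23·(19−6)=299≡13 → N
E(4): 23·(4−6)=-46≡6 → G

NDZNRCNG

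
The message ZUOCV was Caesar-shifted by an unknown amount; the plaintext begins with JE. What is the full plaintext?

From the crib: Z(25)−J(9)=16, so the shift is 16.
Subtract 16 from each ciphertext letter:
Z(25): 25−16=9 → J
U(20): 20−16=4 → E
O(14): 14−16=-2≡24 → Y
C(2): 2−16=-14≡12 → M
V(21): 21−16=5 → F

JEYMF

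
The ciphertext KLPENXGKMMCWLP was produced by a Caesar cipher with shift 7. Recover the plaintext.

DEIXGQZDFFVPEI

K(10): 10−7=3 → D
L(11): 11−7=4 → E
P(15): 15−7=8 → I
E(4): 4−7=-3≡23 → X
N(13): 13−7=6 → G
X(23): 23−7=16 → Q
G(6): 6−7=-1≡25 → Z
K(10): 10−7=3 → D
M(12): 12−7=5 → F
M(12): 12−7=5 → F
C(2): 2−7=-5≡21 → V
W(22): 22−7=15 → P
L(11): 11−7=4 → E
P(15): 15−7=8 → I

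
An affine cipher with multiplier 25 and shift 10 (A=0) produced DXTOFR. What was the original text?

The inverse of 25 mod 26 is 25, since 25·25=625≡1. Apply D(y)=25·(y−10) mod 26:
D(3): 25·(3−10)=-175≡7 → H
X(23): 25·(23−10)=325≡13 → N
T(19): 25·(19−10)=225≡17 → R
O(14): 25·(14−10)=100≡22 → W
F(5): 25·(5−10)=-125≡5 → F
R(17): 25·(17−10)=175≡19 → T

HNRWFT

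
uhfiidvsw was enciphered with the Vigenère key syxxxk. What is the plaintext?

Repeat the key across the ciphertext: syxxxksyx
u(20)−s(18): 2 → c
h(7)−y(24): -17≡9 → j
f(5)−x(23): -18≡8 → i
i(8)−x(23): -15≡11 → l
i(8)−x(23): -15≡11 → l
d(3)−k(10): -7≡19 → t
v(21)−s(18): 3 → d
s(18)−y(24): -6≡20 → u
w(22)−x(23): -1≡25 → z

cjilltduz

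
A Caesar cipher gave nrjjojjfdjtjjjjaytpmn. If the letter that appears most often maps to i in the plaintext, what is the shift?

The most frequent ciphertext letter is j (appears 9 times).
j is position 9; i is position 8.
Shift = 1.

1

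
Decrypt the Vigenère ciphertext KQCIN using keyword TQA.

RACPX

Repeat the key across the ciphertext: TQATQ
K(10)−T(19): -9≡17 → R
Q(16)−Q(16): 0 → A
C(2)−A(0): 2 → C
I(8)−T(19): -11≡15 → P
N(13)−Q(16): -3≡23 → X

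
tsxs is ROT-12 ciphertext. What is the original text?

t(19): 19−12=7 → h
s(18): 18−12=6 → g
x(23): 23−12=11 → l
s(18): 18−12=6 → g

hglg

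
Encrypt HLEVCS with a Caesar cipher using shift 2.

H(7): 7+2=9 → J
L(11): 11+2=13 → N
E(4): 4+2=6 → G
V(21): 21+2=23 → X
C(2): 2+2=4 → E
S(18): 18+2=20 → U

JNGXEU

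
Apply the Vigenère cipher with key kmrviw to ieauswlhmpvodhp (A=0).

Repeat the key across the message: kmrviwkmrviwkmr
i(8)+k(10): 18 → s
e(4)+m(12): 16 → q
a(0)+r(17): 17 → r
u(20)+v(21): 41≡15 → p
s(18)+i(8): 26≡0 → a
w(22)+w(22): 44≡18 → s
l(11)+k(10): 21 → v
h(7)+m(12): 19 → t
m(12)+r(17): 29≡3 → d
p(15)+v(21): 36≡10 → k
v(21)+i(8): 29≡3 → d
o(14)+w(22): 36≡10 → k
d(3)+k(10): 13 → n
h(7)+m(12): 19 → t
p(15)+r(17): 32≡6 → g

sqrpasvtdkdkntg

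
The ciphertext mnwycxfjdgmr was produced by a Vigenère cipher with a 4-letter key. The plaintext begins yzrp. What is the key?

oofj

Subtract each crib letter from the matching ciphertext letter (mod 26):
m(12)−y(24)=-12≡14 → o
n(13)−z(25)=-12≡14 → o
w(22)−r(17)=5 → f
y(24)−p(15)=9 → j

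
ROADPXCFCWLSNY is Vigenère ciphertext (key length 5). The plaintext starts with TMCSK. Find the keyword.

Subtract each crib letter from the matching ciphertext letter (mod 26):
R(17)−T(19)=-2≡24 → Y
O(14)−M(12)=2 → C
A(0)−C(2)=-2≡24 → Y
D(3)−S(18)=-15≡11 → L
P(15)−K(10)=5 → F

YCYLF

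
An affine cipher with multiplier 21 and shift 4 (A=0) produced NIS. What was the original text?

The inverse of 21 mod 26 is 5, since 21·5=105≡1. Apply D(y)=5·(y−4) mod 26:
N(13): 5·(13−4)=45≡19 → T
I(8): 5·(8−4)=20 → U
S(18): 5·(18−4)=70≡18 → S

TUS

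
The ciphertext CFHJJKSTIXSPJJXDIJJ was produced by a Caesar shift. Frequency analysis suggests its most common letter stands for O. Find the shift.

The most frequent ciphertext letter is J (appears 6 times).
J is position 9; O is position 14.
Shift = -5≡21.

21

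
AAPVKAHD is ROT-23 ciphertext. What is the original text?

A(0): 0−23=-23≡3 → D
A(0): 0−23=-23≡3 → D
P(15): 15−23=-8≡18 → S
V(21): 21−23=-2≡24 → Y
K(10): 10−23=-13≡13 → N
A(0): 0−23=-23≡3 → D
H(7): 7−23=-16≡10 → K
D(3): 3−23=-20≡6 → G

DDSYNDKG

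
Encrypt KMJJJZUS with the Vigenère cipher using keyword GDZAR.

Repeat the key across the message: GDZARGDZ
K(10)+G(6): 16 → Q
M(12)+D(3): 15 → P
J(9)+Z(25): 34≡8 → I
J(9)+A(0): 9 → J
J(9)+R(17): 26≡0 → A
Z(25)+G(6): 31≡5 → F
U(20)+D(3): 23 → X
S(18)+Z(25): 43≡17 → R

QPIJAFXR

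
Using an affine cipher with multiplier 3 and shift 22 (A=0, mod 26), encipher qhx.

q(16): 3·16+22=70≡18 → s
h(7): 3·7+22=43≡17 → r
x(23): 3·23+22=91≡13 → n

srn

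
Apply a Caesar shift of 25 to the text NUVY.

MTUX

N(13): 13+25=38≡12 → M
U(20): 20+25=45≡19 → T
V(21): 21+25=46≡20 → U
Y(24): 24+25=49≡23 → X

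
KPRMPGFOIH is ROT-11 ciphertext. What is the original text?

K(10): 10−11=-1≡25 → Z
P(15): 15−11=4 → E
R(17): 17−11=6 → G
M(12): 12−11=1 → B
P(15): 15−11=4 → E
G(6): 6−11=-5≡21 → V
F(5): 5−11=-6≡20 → U
O(14): 14−11=3 → D
I(8): 8−11=-3≡23 → X
H(7): 7−11=-4≡22 → W

ZEGBEVUDXW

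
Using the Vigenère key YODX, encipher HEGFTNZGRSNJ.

FSJCRBCDPGQG

Repeat the key across the message: YODXYODXYODX
H(7)+Y(24): 31≡5 → F
E(4)+O(14): 18 → S
G(6)+D(3): 9 → J
F(5)+X(23): 28≡2 → C
T(19)+Y(24): 43≡17 → R
N(13)+O(14): 27≡1 → B
Z(25)+D(3): 28≡2 → C
G(6)+X(23): 29≡3 → D
R(17)+Y(24): 41≡15 → P
S(18)+O(14): 32≡6 → G
N(13)+D(3): 16 → Q
J(9)+X(23): 32≡6 → G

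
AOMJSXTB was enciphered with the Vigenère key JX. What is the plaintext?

Repeat the key across the ciphertext: JXJXJXJX
A(0)−J(9): -9≡17 → R
O(14)−X(23): -9≡17 → R
M(12)−J(9): 3 → D
J(9)−X(23): -14≡12 → M
S(18)−J(9): 9 → J
X(23)−X(23): 0 → A
T(19)−J(9): 10 → K
B(1)−X(23): -22≡4 → E

RRDMJAKE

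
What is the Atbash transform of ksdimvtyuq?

k(10) → p(15)
s(18) → h(7)
d(3) → w(22)
i(8) → r(17)
m(12) → n(13)
v(21) → e(4)
t(19) → g(6)
y(24) → b(1)
u(20) → f(5)
q(16) → j(9)

phwrnegbfj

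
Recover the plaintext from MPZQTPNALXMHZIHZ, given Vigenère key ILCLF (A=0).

EEXFOHCYASEWXXCR

Repeat the key across the ciphertext: ILCLFILCLFILCLFI
M(12)−I(8): 4 → E
P(15)−L(11): 4 → E
Z(25)−C(2): 23 → X
Q(16)−L(11): 5 → F
T(19)−F(5): 14 → O
P(15)−I(8): 7 → H
N(13)−L(11): 2 → C
A(0)−C(2): -2≡24 → Y
L(11)−L(11): 0 → A
X(23)−F(5): 18 → S
M(12)−I(8): 4 → E
H(7)−L(11): -4≡22 → W
Z(25)−C(2): 23 → X
I(8)−L(11): -3≡23 → X
H(7)−F(5): 2 → C
Z(25)−I(8): 17 → R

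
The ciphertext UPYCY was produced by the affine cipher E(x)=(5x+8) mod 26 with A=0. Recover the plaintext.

The inverse of 5 mod 26 is 21, since 5·21=105≡1. Apply D(y)=21·(y−8) mod 26:
U(20): 21·(20−8)=252≡18 → S
P(15): 21·(15−8)=147≡17 → R
Y(24): 21·(24−8)=336≡24 → Y
C(2): 21·(2−8)=-126≡4 → E
Y(24): 21·(24−8)=336≡24 → Y

SRYEY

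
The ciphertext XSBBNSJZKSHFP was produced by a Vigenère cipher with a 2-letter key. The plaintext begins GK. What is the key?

Subtract each crib letter from the matching ciphertext letter (mod 26):
X(23)−G(6)=17 → R
S(18)−K(10)=8 → I

RI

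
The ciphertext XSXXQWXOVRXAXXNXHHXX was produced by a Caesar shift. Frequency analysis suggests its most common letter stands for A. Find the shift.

23

The most frequent ciphertext letter is X (appears 10 times).
X is position 23; A is position 0.
Shift = 23.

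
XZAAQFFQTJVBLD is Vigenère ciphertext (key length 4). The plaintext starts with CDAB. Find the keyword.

VWAZ

Subtract each crib letter from the matching ciphertext letter (mod 26):
X(23)−C(2)=21 → V
Z(25)−D(3)=22 → W
A(0)−A(0)=0 → A
A(0)−B(1)=-1≡25 → Z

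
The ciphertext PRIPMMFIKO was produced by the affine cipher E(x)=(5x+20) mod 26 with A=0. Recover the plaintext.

The inverse of 5 mod 26 is 21, since 5·21=105≡1. Apply D(y)=21·(y−20) mod 26:
P(15): 21·(15−20)=-105≡25 → Z
R(17): 21·(17−20)=-63≡15 → P
I(8): 21·(8−20)=-252≡8 → I
P(15): 21·(15−20)=-105≡25 → Z
M(12): 21·(12−20)=-168≡14 → O
M(12): 21·(12−20)=-168≡14 → O
F(5): 21·(5−20)=-315≡23 → X
I(8): 21·(8−20)=-252≡8 → I
K(10): 21·(10−20)=-210≡24 → Y
O(14): 21·(14−20)=-126≡4 → E

ZPIZOOXIYE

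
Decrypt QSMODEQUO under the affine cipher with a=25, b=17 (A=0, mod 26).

BZFDONBXD

The inverse of 25 mod 26 is 25, since 25·25=625≡1. Apply D(y)=25·(y−17) mod 26:
Q(16): 25·(16−17)=-25≡1 → B
S(18): 25·(18−17)=25 → Z
M(12): 25·(12−17)=-125≡5 → F
O(14): 25·(14−17)=-75≡3 → D
D(3): 25·(3−17)=-350≡14 → O
E(4): 25·(4−17)=-325≡13 → N
Q(16): 25·(16−17)=-25≡1 → B
U(20): 25·(20−17)=75≡23 → X
O(14): 25·(14−17)=-75≡3 → D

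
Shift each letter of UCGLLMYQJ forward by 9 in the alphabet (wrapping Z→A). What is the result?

DLPUUVHZS

U(20): 20+9=29≡3 → D
C(2): 2+9=11 → L
G(6): 6+9=15 → P
L(11): 11+9=20 → U
L(11): 11+9=20 → U
M(12): 12+9=21 → V
Y(24): 24+9=33≡7 → H
Q(16): 16+9=25 → Z
J(9): 9+9=18 → S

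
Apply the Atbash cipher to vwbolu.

v(21) → e(4)
w(22) → d(3)
b(1) → y(24)
o(14) → l(11)
l(11) → o(14)
u(20) → f(5)

edylof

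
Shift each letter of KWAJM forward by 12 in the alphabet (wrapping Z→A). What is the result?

K(10): 10+12=22 → W
W(22): 22+12=34≡8 → I
A(0): 0+12=12 → M
J(9): 9+12=21 → V
M(12): 12+12=24 → Y

WIMVY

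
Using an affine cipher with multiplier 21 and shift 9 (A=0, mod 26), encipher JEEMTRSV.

QPPBSCXI

J(9): 21·9+9=198≡16 → Q
E(4): 21·4+9=93≡15 → P
E(4): 21·4+9=93≡15 → P
M(12): 21·12+9=261≡1 → B
T(19): 21·19+9=408≡18 → S
R(17): 21·17+9=366≡2 → C
S(18): 21·18+9=387≡23 → X
V(21): 21·21+9=450≡8 → I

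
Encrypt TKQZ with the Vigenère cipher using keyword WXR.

PHHV

Repeat the key across the message: WXRW
T(19)+W(22): 41≡15 → P
K(10)+X(23): 33≡7 → H
Q(16)+R(17): 33≡7 → H
Z(25)+W(22): 47≡21 → V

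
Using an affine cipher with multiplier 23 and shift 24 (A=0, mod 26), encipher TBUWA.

TVQKY

T(19): 23·19+24=461≡19 → T
B(1): 23·1+24=47≡21 → V
U(20): 23·20+24=484≡16 → Q
W(22): 23·22+24=530≡10 → K
A(0): 23·0+24=24 → Y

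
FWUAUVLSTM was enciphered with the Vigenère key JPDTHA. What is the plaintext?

WHRHNVCDQT

Repeat the key across the ciphertext: JPDTHAJPDT
F(5)−J(9): -4≡22 → W
W(22)−P(15): 7 → H
U(20)−D(3): 17 → R
A(0)−T(19): -19≡7 → H
U(20)−H(7): 13 → N
V(21)−A(0): 21 → V
L(11)−J(9): 2 → C
S(18)−P(15): 3 → D
T(19)−D(3): 16 → Q
M(12)−T(19): -7≡19 → T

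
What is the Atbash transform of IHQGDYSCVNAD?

I(8) → R(17)
H(7) → S(18)
Q(16) → J(9)
G(6) → T(19)
D(3) → W(22)
Y(24) → B(1)
S(18) → H(7)
C(2) → X(23)
V(21) → E(4)
N(13) → M(12)
A(0) → Z(25)
D(3) → W(22)

RSJTWBHXEMZW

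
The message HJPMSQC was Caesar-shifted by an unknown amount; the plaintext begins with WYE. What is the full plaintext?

WYEBHFR

From the crib: H(7)−W(22)=-15≡11, so the shift is 11.
Subtract 11 from each ciphertext letter:
H(7): 7−11=-4≡22 → W
J(9): 9−11=-2≡24 → Y
P(15): 15−11=4 → E
M(12): 12−11=1 → B
S(18): 18−11=7 → H
Q(16): 16−11=5 → F
C(2): 2−11=-9≡17 → R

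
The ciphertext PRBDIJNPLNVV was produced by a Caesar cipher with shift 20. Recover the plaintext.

VXHJOPTVRTBB

P(15): 15−20=-5≡21 → V
R(17): 17−20=-3≡23 → X
B(1): 1−20=-19≡7 → H
D(3): 3−20=-17≡9 → J
I(8): 8−20=-12≡14 → O
J(9): 9−20=-11≡15 → P
N(13): 13−20=-7≡19 → T
P(15): 15−20=-5≡21 → V
L(11): 11−20=-9≡17 → R
N(13): 13−20=-7≡19 → T
V(21): 21−20=1 → B
V(21): 21−20=1 → B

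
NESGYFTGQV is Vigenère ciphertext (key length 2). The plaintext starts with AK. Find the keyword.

NU

Subtract each crib letter from the matching ciphertext letter (mod 26):
N(13)−A(0)=13 → N
E(4)−K(10)=-6≡20 → U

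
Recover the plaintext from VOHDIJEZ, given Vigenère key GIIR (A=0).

Repeat the key across the ciphertext: GIIRGIIR
V(21)−G(6): 15 → P
O(14)−I(8): 6 → G
H(7)−I(8): -1≡25 → Z
D(3)−R(17): -14≡12 → M
I(8)−G(6): 2 → C
J(9)−I(8): 1 → B
E(4)−I(8): -4≡22 → W
Z(25)−R(17): 8 → I

PGZMCBWI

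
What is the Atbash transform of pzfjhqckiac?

p(15) → k(10)
z(25) → a(0)
f(5) → u(20)
j(9) → q(16)
h(7) → s(18)
q(16) → j(9)
c(2) → x(23)
k(10) → p(15)
i(8) → r(17)
a(0) → z(25)
c(2) → x(23)

kauqsjxprzx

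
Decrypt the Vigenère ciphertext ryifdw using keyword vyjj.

wazwiy

Repeat the key across the ciphertext: vyjjvy
r(17)−v(21): -4≡22 → w
y(24)−y(24): 0 → a
i(8)−j(9): -1≡25 → z
f(5)−j(9): -4≡22 → w
d(3)−v(21): -18≡8 → i
w(22)−y(24): -2≡24 → y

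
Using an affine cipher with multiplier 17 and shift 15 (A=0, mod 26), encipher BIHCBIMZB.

B(1): 17·1+15=32≡6 → G
I(8): 17·8+15=151≡21 → V
H(7): 17·7+15=134≡4 → E
C(2): 17·2+15=49≡23 → X
B(1): 17·1+15=32≡6 → G
I(8): 17·8+15=151≡21 → V
M(12): 17·12+15=219≡11 → L
Z(25): 17·25+15=440≡24 → Y
B(1): 17·1+15=32≡6 → G

GVEXGVLYG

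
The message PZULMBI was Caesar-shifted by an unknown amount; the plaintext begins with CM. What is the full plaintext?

CMHYZOV

From the crib: P(15)−C(2)=13, so the shift is 13.
Subtract 13 from each ciphertext letter:
P(15): 15−13=2 → C
Z(25): 25−13=12 → M
U(20): 20−13=7 → H
L(11): 11−13=-2≡24 → Y
M(12): 12−13=-1≡25 → Z
B(1): 1−13=-12≡14 → O
I(8): 8−13=-5≡21 → V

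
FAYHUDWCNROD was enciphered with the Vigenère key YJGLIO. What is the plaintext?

Repeat the key across the ciphertext: YJGLIOYJGLIO
F(5)−Y(24): -19≡7 → H
A(0)−J(9): -9≡17 → R
Y(24)−G(6): 18 → S
H(7)−L(11): -4≡22 → W
U(20)−I(8): 12 → M
D(3)−O(14): -11≡15 → P
W(22)−Y(24): -2≡24 → Y
C(2)−J(9): -7≡19 → T
N(13)−G(6): 7 → H
R(17)−L(11): 6 → G
O(14)−I(8): 6 → G
D(3)−O(14): -11≡15 → P

HRSWMPYTHGGP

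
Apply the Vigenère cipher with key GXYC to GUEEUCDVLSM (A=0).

Repeat the key across the message: GXYCGXYCGXY
G(6)+G(6): 12 → M
U(20)+X(23): 43≡17 → R
E(4)+Y(24): 28≡2 → C
E(4)+C(2): 6 → G
U(20)+G(6): 26≡0 → A
C(2)+X(23): 25 → Z
D(3)+Y(24): 27≡1 → B
V(21)+C(2): 23 → X
L(11)+G(6): 17 → R
S(18)+X(23): 41≡15 → P
M(12)+Y(24): 36≡10 → K

MRCGAZBXRPK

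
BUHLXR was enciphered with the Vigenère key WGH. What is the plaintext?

FOAPRK

Repeat the key across the ciphertext: WGHWGH
B(1)−W(22): -21≡5 → F
U(20)−G(6): 14 → O
H(7)−H(7): 0 → A
L(11)−W(22): -11≡15 → P
X(23)−G(6): 17 → R
R(17)−H(7): 10 → K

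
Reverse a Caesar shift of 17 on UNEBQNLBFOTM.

U(20): 20−17=3 → D
N(13): 13−17=-4≡22 → W
E(4): 4−17=-13≡13 → N
B(1): 1−17=-16≡10 → K
Q(16): 16−17=-1≡25 → Z
N(13): 13−17=-4≡22 → W
L(11): 11−17=-6≡20 → U
B(1): 1−17=-16≡10 → K
F(5): 5−17=-12≡14 → O
O(14): 14−17=-3≡23 → X
T(19): 19−17=2 → C
M(12): 12−17=-5≡21 → V

DWNKZWUKOXCV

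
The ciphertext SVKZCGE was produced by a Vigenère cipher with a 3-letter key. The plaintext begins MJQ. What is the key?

Subtract each crib letter from the matching ciphertext letter (mod 26):
S(18)−M(12)=6 → G
V(21)−J(9)=12 → M
K(10)−Q(16)=-6≡20 → U

GMU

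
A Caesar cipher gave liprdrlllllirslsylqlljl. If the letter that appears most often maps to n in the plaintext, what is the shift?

24

The most frequent ciphertext letter is l (appears 11 times).
l is position 11; n is position 13.
Shift = -2≡24.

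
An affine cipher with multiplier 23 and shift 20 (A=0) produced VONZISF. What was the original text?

RCLHESF

The inverse of 23 mod 26 is 17, since 23·17=391≡1. Apply D(y)=17·(y−20) mod 26:
V(21): 17·(21−20)=17 → R
O(14): 17·(14−20)=-102≡2 → C
N(13): 17·(13−20)=-119≡11 → L
Z(25): 17·(25−20)=85≡7 → H
I(8): 17·(8−20)=-204≡4 → E
S(18): 17·(18−20)=-34≡18 → S
F(5): 17·(5−20)=-255≡5 → F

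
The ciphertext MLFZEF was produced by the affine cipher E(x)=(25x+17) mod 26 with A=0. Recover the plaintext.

FGMSNM

The inverse of 25 mod 26 is 25, since 25·25=625≡1. Apply D(y)=25·(y−17) mod 26:
M(12): 25·(12−17)=-125≡5 → F
L(11): 25·(11−17)=-150≡6 → G
F(5): 25·(5−17)=-300≡12 → M
Z(25): 25·(25−17)=200≡18 → S
E(4): 25·(4−17)=-325≡13 → N
F(5): 25·(5−17)=-300≡12 → M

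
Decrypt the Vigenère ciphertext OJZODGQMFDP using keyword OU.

Repeat the key across the ciphertext: OUOUOUOUOUO
O(14)−O(14): 0 → A
J(9)−U(20): -11≡15 → P
Z(25)−O(14): 11 → L
O(14)−U(20): -6≡20 → U
D(3)−O(14): -11≡15 → P
G(6)−U(20): -14≡12 → M
Q(16)−O(14): 2 → C
M(12)−U(20): -8≡18 → S
F(5)−O(14): -9≡17 → R
D(3)−U(20): -17≡9 → J
P(15)−O(14): 1 → B

APLUPMCSRJB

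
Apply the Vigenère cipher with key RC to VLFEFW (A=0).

MNWGWY

Repeat the key across the message: RCRCRC
V(21)+R(17): 38≡12 → M
L(11)+C(2): 13 → N
F(5)+R(17): 22 → W
E(4)+C(2): 6 → G
F(5)+R(17): 22 → W
W(22)+C(2): 24 → Y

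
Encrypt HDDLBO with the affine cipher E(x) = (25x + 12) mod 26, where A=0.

FJJBLY

H(7): 25·7+12=187≡5 → F
D(3): 25·3+12=87≡9 → J
D(3): 25·3+12=87≡9 → J
L(11): 25·11+12=287≡1 → B
B(1): 25·1+12=37≡11 → L
O(14): 25·14+12=362≡24 → Y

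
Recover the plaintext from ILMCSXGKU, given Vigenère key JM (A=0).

Repeat the key across the ciphertext: JMJMJMJMJ
I(8)−J(9): -1≡25 → Z
L(11)−M(12): -1≡25 → Z
M(12)−J(9): 3 → D
C(2)−M(12): -10≡16 → Q
S(18)−J(9): 9 → J
X(23)−M(12): 11 → L
G(6)−J(9): -3≡23 → X
K(10)−M(12): -2≡24 → Y
U(20)−J(9): 11 → L

ZZDQJLXYL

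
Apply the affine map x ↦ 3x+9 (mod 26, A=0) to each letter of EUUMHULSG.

VRRTERQLB

E(4): 3·4+9=21 → V
U(20): 3·20+9=69≡17 → R
U(20): 3·20+9=69≡17 → R
M(12): 3·12+9=45≡19 → T
H(7): 3·7+9=30≡4 → E
U(20): 3·20+9=69≡17 → R
L(11): 3·11+9=42≡16 → Q
S(18): 3·18+9=63≡11 → L
G(6): 3·6+9=27≡1 → B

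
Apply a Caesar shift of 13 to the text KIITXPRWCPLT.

XVVGKCEJPCYG

K(10): 10+13=23 → X
I(8): 8+13=21 → V
I(8): 8+13=21 → V
T(19): 19+13=32≡6 → G
X(23): 23+13=36≡10 → K
P(15): 15+13=28≡2 → C
R(17): 17+13=30≡4 → E
W(22): 22+13=35≡9 → J
C(2): 2+13=15 → P
P(15): 15+13=28≡2 → C
L(11): 11+13=24 → Y
T(19): 19+13=32≡6 → G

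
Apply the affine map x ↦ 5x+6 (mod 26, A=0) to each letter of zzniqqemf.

z(25): 5·25+6=131≡1 → b
z(25): 5·25+6=131≡1 → b
n(13): 5·13+6=71≡19 → t
i(8): 5·8+6=46≡20 → u
q(16): 5·16+6=86≡8 → i
q(16): 5·16+6=86≡8 → i
e(4): 5·4+6=26≡0 → a
m(12): 5·12+6=66≡14 → o
f(5): 5·5+6=31≡5 → f

bbtuiiaof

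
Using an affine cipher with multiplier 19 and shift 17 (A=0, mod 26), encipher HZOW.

UYXT

H(7): 19·7+17=150≡20 → U
Z(25): 19·25+17=492≡24 → Y
O(14): 19·14+17=283≡23 → X
W(22): 19·22+17=435≡19 → T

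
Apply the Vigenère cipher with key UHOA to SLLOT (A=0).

Repeat the key across the message: UHOAU
S(18)+U(20): 38≡12 → M
L(11)+H(7): 18 → S
L(11)+O(14): 25 → Z
O(14)+A(0): 14 → O
T(19)+U(20): 39≡13 → N

MSZON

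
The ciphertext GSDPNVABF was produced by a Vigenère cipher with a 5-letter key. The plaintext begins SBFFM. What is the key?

ORYKB

Subtract each crib letter from the matching ciphertext letter (mod 26):
G(6)−S(18)=-12≡14 → O
S(18)−B(1)=17 → R
D(3)−F(5)=-2≡24 → Y
P(15)−F(5)=10 → K
N(13)−M(12)=1 → B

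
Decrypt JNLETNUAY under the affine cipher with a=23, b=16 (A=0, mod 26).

LBTEZBQOG

The inverse of 23 mod 26 is 17, since 23·17=391≡1. Apply D(y)=17·(y−16) mod 26:
J(9): 17·(9−16)=-119≡11 → L
N(13): 17·(13−16)=-51≡1 → B
L(11): 17·(11−16)=-85≡19 → T
E(4): 17·(4−16)=-204≡4 → E
T(19): 17·(19−16)=51≡25 → Z
N(13): 17·(13−16)=-51≡1 → B
U(20): 17·(20−16)=68≡16 → Q
A(0): 17·(0−16)=-272≡14 → O
Y(24): 17·(24−16)=136≡6 → G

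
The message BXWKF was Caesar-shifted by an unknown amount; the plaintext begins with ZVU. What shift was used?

From the crib: B(1)−Z(25)=-24≡2, so the shift is 2.

2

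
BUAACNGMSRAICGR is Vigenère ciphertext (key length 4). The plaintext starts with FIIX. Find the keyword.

Subtract each crib letter from the matching ciphertext letter (mod 26):
B(1)−F(5)=-4≡22 → W
U(20)−I(8)=12 → M
A(0)−I(8)=-8≡18 → S
A(0)−X(23)=-23≡3 → D

WMSD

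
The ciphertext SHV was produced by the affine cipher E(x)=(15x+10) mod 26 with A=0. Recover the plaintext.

The inverse of 15 mod 26 is 7, since 15·7=105≡1. Apply D(y)=7·(y−10) mod 26:
S(18): 7·(18−10)=56≡4 → E
H(7): 7·(7−10)=-21≡5 → F
V(21): 7·(21−10)=77≡25 → Z

EFZ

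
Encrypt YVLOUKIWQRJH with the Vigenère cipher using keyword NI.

LDYWHSVEDZWP

Repeat the key across the message: NINININININI
Y(24)+N(13): 37≡11 → L
V(21)+I(8): 29≡3 → D
L(11)+N(13): 24 → Y
O(14)+I(8): 22 → W
U(20)+N(13): 33≡7 → H
K(10)+I(8): 18 → S
I(8)+N(13): 21 → V
W(22)+I(8): 30≡4 → E
Q(16)+N(13): 29≡3 → D
R(17)+I(8): 25 → Z
J(9)+N(13): 22 → W
H(7)+I(8): 15 → P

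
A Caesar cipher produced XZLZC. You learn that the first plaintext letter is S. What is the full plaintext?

SUGUX

From the crib: X(23)−S(18)=5, so the shift is 5.
Subtract 5 from each ciphertext letter:
X(23): 23−5=18 → S
Z(25): 25−5=20 → U
L(11): 11−5=6 → G
Z(25): 25−5=20 → U
C(2): 2−5=-3≡23 → X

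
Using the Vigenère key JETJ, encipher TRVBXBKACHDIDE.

CVOKGFDJLLWRMI

Repeat the key across the message: JETJJETJJETJJE
T(19)+J(9): 28≡2 → C
R(17)+E(4): 21 → V
V(21)+T(19): 40≡14 → O
B(1)+J(9): 10 → K
X(23)+J(9): 32≡6 → G
B(1)+E(4): 5 → F
K(10)+T(19): 29≡3 → D
A(0)+J(9): 9 → J
C(2)+J(9): 11 → L
H(7)+E(4): 11 → L
D(3)+T(19): 22 → W
I(8)+J(9): 17 → R
D(3)+J(9): 12 → M
E(4)+E(4): 8 → I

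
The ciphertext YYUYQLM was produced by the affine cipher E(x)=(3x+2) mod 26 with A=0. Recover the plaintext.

The inverse of 3 mod 26 is 9, since 3·9=27≡1. Apply D(y)=9·(y−2) mod 26:
Y(24): 9·(24−2)=198≡16 → Q
Y(24): 9·(24−2)=198≡16 → Q
U(20): 9·(20−2)=162≡6 → G
Y(24): 9·(24−2)=198≡16 → Q
Q(16): 9·(16−2)=126≡22 → W
L(11): 9·(11−2)=81≡3 → D
M(12): 9·(12−2)=90≡12 → M

QQGQWDM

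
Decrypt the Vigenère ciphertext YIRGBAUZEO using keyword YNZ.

Repeat the key across the ciphertext: YNZYNZYNZY
Y(24)−Y(24): 0 → A
I(8)−N(13): -5≡21 → V
R(17)−Z(25): -8≡18 → S
G(6)−Y(24): -18≡8 → I
B(1)−N(13): -12≡14 → O
A(0)−Z(25): -25≡1 → B
U(20)−Y(24): -4≡22 → W
Z(25)−N(13): 12 → M
E(4)−Z(25): -21≡5 → F
O(14)−Y(24): -10≡16 → Q

AVSIOBWMFQ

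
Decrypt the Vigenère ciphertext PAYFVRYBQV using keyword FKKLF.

KQOUQMORFQ

Repeat the key across the ciphertext: FKKLFFKKLF
P(15)−F(5): 10 → K
A(0)−K(10): -10≡16 → Q
Y(24)−K(10): 14 → O
F(5)−L(11): -6≡20 → U
V(21)−F(5): 16 → Q
R(17)−F(5): 12 → M
Y(24)−K(10): 14 → O
B(1)−K(10): -9≡17 → R
Q(16)−L(11): 5 → F
V(21)−F(5): 16 → Q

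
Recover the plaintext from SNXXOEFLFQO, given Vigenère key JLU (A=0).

JCDODKWALHD

Repeat the key across the ciphertext: JLUJLUJLUJL
S(18)−J(9): 9 → J
N(13)−L(11): 2 → C
X(23)−U(20): 3 → D
X(23)−J(9): 14 → O
O(14)−L(11): 3 → D
E(4)−U(20): -16≡10 → K
F(5)−J(9): -4≡22 → W
L(11)−L(11): 0 → A
F(5)−U(20): -15≡11 → L
Q(16)−J(9): 7 → H
O(14)−L(11): 3 → D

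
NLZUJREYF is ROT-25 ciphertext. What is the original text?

OMAVKSFZG

N(13): 13−25=-12≡14 → O
L(11): 11−25=-14≡12 → M
Z(25): 25−25=0 → A
U(20): 20−25=-5≡21 → V
J(9): 9−25=-16≡10 → K
R(17): 17−25=-8≡18 → S
E(4): 4−25=-21≡5 → F
Y(24): 24−25=-1≡25 → Z
F(5): 5−25=-20≡6 → G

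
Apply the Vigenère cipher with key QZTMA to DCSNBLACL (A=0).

Repeat the key across the message: QZTMAQZTM
D(3)+Q(16): 19 → T
C(2)+Z(25): 27≡1 → B
S(18)+T(19): 37≡11 → L
N(13)+M(12): 25 → Z
B(1)+A(0): 1 → B
L(11)+Q(16): 27≡1 → B
A(0)+Z(25): 25 → Z
C(2)+T(19): 21 → V
L(11)+M(12): 23 → X

TBLZBBZVX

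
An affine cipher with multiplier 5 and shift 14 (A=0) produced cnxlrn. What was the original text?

ifhplf

The inverse of 5 mod 26 is 21, since 5·21=105≡1. Apply D(y)=21·(y−14) mod 26:
c(2): 21·(2−14)=-252≡8 → i
n(13): 21·(13−14)=-21≡5 → f
x(23): 21·(23−14)=189≡7 → h
l(11): 21·(11−14)=-63≡15 → p
r(17): 21·(17−14)=63≡11 → l
n(13): 21·(13−14)=-21≡5 → f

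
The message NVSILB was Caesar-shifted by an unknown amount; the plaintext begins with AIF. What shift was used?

13

From the crib: N(13)−A(0)=13, so the shift is 13.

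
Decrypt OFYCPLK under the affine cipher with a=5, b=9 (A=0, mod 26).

BUDJWQV

The inverse of 5 mod 26 is 21, since 5·21=105≡1. Apply D(y)=21·(y−9) mod 26:
O(14): 21·(14−9)=105≡1 → B
F(5): 21·(5−9)=-84≡20 → U
Y(24): 21·(24−9)=315≡3 → D
C(2): 21·(2−9)=-147≡9 → J
P(15): 21·(15−9)=126≡22 → W
L(11): 21·(11−9)=42≡16 → Q
K(10): 21·(10−9)=21 → V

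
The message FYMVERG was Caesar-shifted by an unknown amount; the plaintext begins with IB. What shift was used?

From the crib: F(5)−I(8)=-3≡23, so the shift is 23.

23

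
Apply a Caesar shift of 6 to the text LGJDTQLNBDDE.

L(11): 11+6=17 → R
G(6): 6+6=12 → M
J(9): 9+6=15 → P
D(3): 3+6=9 → J
T(19): 19+6=25 → Z
Q(16): 16+6=22 → W
L(11): 11+6=17 → R
N(13): 13+6=19 → T
B(1): 1+6=7 → H
D(3): 3+6=9 → J
D(3): 3+6=9 → J
E(4): 4+6=10 → K

RMPJZWRTHJJK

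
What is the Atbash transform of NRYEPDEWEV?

MIBVKWVDVE

N(13) → M(12)
R(17) → I(8)
Y(24) → B(1)
E(4) → V(21)
P(15) → K(10)
D(3) → W(22)
E(4) → V(21)
W(22) → D(3)
E(4) → V(21)
V(21) → E(4)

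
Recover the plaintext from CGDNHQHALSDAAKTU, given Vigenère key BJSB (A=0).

BXLMGHPZKJLZZBBT

Repeat the key across the ciphertext: BJSBBJSBBJSBBJSB
C(2)−B(1): 1 → B
G(6)−J(9): -3≡23 → X
D(3)−S(18): -15≡11 → L
N(13)−B(1): 12 → M
H(7)−B(1): 6 → G
Q(16)−J(9): 7 → H
H(7)−S(18): -11≡15 → P
A(0)−B(1): -1≡25 → Z
L(11)−B(1): 10 → K
S(18)−J(9): 9 → J
D(3)−S(18): -15≡11 → L
A(0)−B(1): -1≡25 → Z
A(0)−B(1): -1≡25 → Z
K(10)−J(9): 1 → B
T(19)−S(18): 1 → B
U(20)−B(1): 19 → T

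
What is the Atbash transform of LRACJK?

L(11) → O(14)
R(17) → I(8)
A(0) → Z(25)
C(2) → X(23)
J(9) → Q(16)
K(10) → P(15)

OIZXQP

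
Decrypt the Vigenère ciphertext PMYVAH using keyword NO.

CYLHNT

Repeat the key across the ciphertext: NONONO
P(15)−N(13): 2 → C
M(12)−O(14): -2≡24 → Y
Y(24)−N(13): 11 → L
V(21)−O(14): 7 → H
A(0)−N(13): -13≡13 → N
H(7)−O(14): -7≡19 → T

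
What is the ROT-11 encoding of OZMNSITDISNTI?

O(14): 14+11=25 → Z
Z(25): 25+11=36≡10 → K
M(12): 12+11=23 → X
N(13): 13+11=24 → Y
S(18): 18+11=29≡3 → D
I(8): 8+11=19 → T
T(19): 19+11=30≡4 → E
D(3): 3+11=14 → O
I(8): 8+11=19 → T
S(18): 18+11=29≡3 → D
N(13): 13+11=24 → Y
T(19): 19+11=30≡4 → E
I(8): 8+11=19 → T

ZKXYDTEOTDYET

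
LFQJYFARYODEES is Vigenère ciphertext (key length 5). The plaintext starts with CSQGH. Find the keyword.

JNADR

Subtract each crib letter from the matching ciphertext letter (mod 26):
L(11)−C(2)=9 → J
F(5)−S(18)=-13≡13 → N
Q(16)−Q(16)=0 → A
J(9)−G(6)=3 → D
Y(24)−H(7)=17 → R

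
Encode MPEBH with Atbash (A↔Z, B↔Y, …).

NKVYS

M(12) → N(13)
P(15) → K(10)
E(4) → V(21)
B(1) → Y(24)
H(7) → S(18)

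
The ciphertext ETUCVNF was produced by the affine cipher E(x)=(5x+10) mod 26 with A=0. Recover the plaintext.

EHCOXLZ

The inverse of 5 mod 26 is 21, since 5·21=105≡1. Apply D(y)=21·(y−10) mod 26:
E(4): 21·(4−10)=-126≡4 → E
T(19): 21·(19−10)=189≡7 → H
U(20): 21·(20−10)=210≡2 → C
C(2): 21·(2−10)=-168≡14 → O
V(21): 21·(21−10)=231≡23 → X
N(13): 21·(13−10)=63≡11 → L
F(5): 21·(5−10)=-105≡25 → Z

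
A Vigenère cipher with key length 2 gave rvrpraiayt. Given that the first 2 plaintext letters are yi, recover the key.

Subtract each crib letter from the matching ciphertext letter (mod 26):
r(17)−y(24)=-7≡19 → t
v(21)−i(8)=13 → n

tn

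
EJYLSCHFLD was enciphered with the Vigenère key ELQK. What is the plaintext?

Repeat the key across the ciphertext: ELQKELQKEL
E(4)−E(4): 0 → A
J(9)−L(11): -2≡24 → Y
Y(24)−Q(16): 8 → I
L(11)−K(10): 1 → B
S(18)−E(4): 14 → O
C(2)−L(11): -9≡17 → R
H(7)−Q(16): -9≡17 → R
F(5)−K(10): -5≡21 → V
L(11)−E(4): 7 → H
D(3)−L(11): -8≡18 → S

AYIBORRVHS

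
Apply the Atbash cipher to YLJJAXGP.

BOQQZCTK

Y(24) → B(1)
L(11) → O(14)
J(9) → Q(16)
J(9) → Q(16)
A(0) → Z(25)
X(23) → C(2)
G(6) → T(19)
P(15) → K(10)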